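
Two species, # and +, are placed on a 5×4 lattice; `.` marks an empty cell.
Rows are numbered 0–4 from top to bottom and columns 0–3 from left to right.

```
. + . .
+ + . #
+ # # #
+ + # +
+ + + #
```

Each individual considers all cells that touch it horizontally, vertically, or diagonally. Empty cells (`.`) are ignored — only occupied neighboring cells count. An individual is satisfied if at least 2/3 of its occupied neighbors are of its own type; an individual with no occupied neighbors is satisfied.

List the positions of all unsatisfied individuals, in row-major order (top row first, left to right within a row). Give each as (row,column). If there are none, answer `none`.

(1,1), (2,1), (2,2), (3,1), (3,2), (3,3), (4,2), (4,3)

(0,1)+ 2/2 satisfied
(1,0)+ 3/4 satisfied
(1,1)+ 3/5 not
(1,3)# 2/2 satisfied
(2,0)+ 4/5 satisfied
(2,1)# 2/7 not
(2,2)# 4/7 not
(2,3)# 3/4 satisfied
(3,0)+ 4/5 satisfied
(3,1)+ 5/8 not
(3,2)# 4/8 not
(3,3)+ 1/5 not
(4,0)+ 3/3 satisfied
(4,1)+ 4/5 satisfied
(4,2)+ 3/5 not
(4,3)# 1/3 not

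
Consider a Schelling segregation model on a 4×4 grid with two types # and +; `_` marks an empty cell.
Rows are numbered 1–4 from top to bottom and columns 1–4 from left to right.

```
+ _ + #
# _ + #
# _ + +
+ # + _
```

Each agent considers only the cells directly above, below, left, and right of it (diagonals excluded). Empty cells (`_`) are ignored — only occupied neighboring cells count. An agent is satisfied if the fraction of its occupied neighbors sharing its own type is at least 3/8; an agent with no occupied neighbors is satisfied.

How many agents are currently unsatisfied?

(1,1)+ 0/1 ✗
(1,3)+ 1/2 ✓
(1,4)# 1/2 ✓
(2,1)# 1/2 ✓
(2,3)+ 2/3 ✓
(2,4)# 1/3 ✗
(3,1)# 1/2 ✓
(3,3)+ 3/3 ✓
(3,4)+ 1/2 ✓
(4,1)+ 0/2 ✗
(4,2)# 0/2 ✗
(4,3)+ 1/2 ✓
Unsatisfied: (1,1), (2,4), (4,1), (4,2) — 4 in total.

4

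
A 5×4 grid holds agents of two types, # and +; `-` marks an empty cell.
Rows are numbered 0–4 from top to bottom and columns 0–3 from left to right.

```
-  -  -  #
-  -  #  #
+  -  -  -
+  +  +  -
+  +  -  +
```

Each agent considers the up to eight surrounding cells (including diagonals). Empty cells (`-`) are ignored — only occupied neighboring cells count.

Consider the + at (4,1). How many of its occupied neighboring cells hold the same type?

Occupied neighbors of (4,1): (3,0)=+, (3,1)=+, (3,2)=+, (4,0)=+.
Same type (+): 4 of 4.

4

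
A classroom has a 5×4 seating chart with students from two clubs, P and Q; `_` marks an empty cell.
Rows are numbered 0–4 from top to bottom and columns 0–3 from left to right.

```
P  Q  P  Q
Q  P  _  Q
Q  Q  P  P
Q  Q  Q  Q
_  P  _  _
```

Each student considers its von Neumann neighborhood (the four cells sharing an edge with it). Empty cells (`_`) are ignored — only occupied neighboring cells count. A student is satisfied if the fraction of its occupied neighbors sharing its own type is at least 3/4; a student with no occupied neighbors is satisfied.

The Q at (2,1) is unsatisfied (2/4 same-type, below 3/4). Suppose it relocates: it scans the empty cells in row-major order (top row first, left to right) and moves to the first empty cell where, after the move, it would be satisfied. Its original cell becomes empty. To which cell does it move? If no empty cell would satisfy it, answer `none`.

Vacating (2,1). Empty cells in order:
  (1,2): 1/4 same-type → still unsatisfied.
  (4,0): 1/2 same-type → still unsatisfied.
  (4,2): 1/2 same-type → still unsatisfied.
  (4,3): 1/1 same-type → satisfied — stop here.

(4,3)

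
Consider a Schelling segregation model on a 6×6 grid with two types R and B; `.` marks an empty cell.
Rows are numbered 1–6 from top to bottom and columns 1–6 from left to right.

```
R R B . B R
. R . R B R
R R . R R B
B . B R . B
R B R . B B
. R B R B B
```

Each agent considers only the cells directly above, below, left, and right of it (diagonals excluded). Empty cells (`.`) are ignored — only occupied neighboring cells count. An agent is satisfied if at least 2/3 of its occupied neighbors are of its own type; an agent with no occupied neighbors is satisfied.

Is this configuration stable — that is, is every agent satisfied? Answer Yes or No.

Row 1: (1,1)R 1/1 ✓ · (1,2)R 2/3 ✓ · (1,3)B 0/1 ✗ · (1,5)B 1/2 ✗ · (1,6)R 1/2 ✗
Row 2: (2,2)R 2/2 ✓ · (2,4)R 1/2 ✗ · (2,5)B 1/4 ✗ · (2,6)R 1/3 ✗
Row 3: (3,1)R 1/2 ✗ · (3,2)R 2/2 ✓ · (3,4)R 3/3 ✓ · (3,5)R 1/3 ✗ · (3,6)B 1/3 ✗
Row 4: (4,1)B 0/2 ✗ · (4,3)B 0/2 ✗ · (4,4)R 1/2 ✗ · (4,6)B 2/2 ✓
Row 5: (5,1)R 0/2 ✗ · (5,2)B 0/3 ✗ · (5,3)R 0/3 ✗ · (5,5)B 2/2 ✓ · (5,6)B 3/3 ✓
Row 6: (6,2)R 0/2 ✗ · (6,3)B 0/3 ✗ · (6,4)R 0/2 ✗ · (6,5)B 2/3 ✓ · (6,6)B 2/2 ✓
For instance (1,3) has only 0/1 same-type neighbors, below 2/3.

No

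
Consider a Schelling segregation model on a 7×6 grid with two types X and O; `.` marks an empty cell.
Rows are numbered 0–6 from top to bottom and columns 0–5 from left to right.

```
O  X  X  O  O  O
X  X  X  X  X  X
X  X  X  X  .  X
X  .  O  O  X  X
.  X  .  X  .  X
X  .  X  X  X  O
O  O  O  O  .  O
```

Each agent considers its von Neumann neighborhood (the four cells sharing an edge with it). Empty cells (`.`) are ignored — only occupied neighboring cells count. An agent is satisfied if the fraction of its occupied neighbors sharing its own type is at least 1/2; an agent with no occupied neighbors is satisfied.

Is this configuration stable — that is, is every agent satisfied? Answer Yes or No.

No

(0,0)O 0/2 not
(0,1)X 2/3 satisfied
(0,2)X 2/3 satisfied
(0,3)O 1/3 not
(0,4)O 2/3 satisfied
(0,5)O 1/2 satisfied
(1,0)X 2/3 satisfied
(1,1)X 4/4 satisfied
(1,2)X 4/4 satisfied
(1,3)X 3/4 satisfied
(1,4)X 2/3 satisfied
(1,5)X 2/3 satisfied
(2,0)X 3/3 satisfied
(2,1)X 3/3 satisfied
(2,2)X 3/4 satisfied
(2,3)X 2/3 satisfied
(2,5)X 2/2 satisfied
(3,0)X 1/1 satisfied
(3,2)O 1/2 satisfied
(3,3)O 1/4 not
(3,4)X 1/2 satisfied
(3,5)X 3/3 satisfied
(4,1)X 0/0 satisfied
(4,3)X 1/2 satisfied
(4,5)X 1/2 satisfied
(5,0)X 0/1 not
(5,2)X 1/2 satisfied
(5,3)X 3/4 satisfied
(5,4)X 1/2 satisfied
(5,5)O 1/3 not
(6,0)O 1/2 satisfied
(6,1)O 2/2 satisfied
(6,2)O 2/3 satisfied
(6,3)O 1/2 satisfied
(6,5)O 1/1 satisfied
For instance (0,0) has only 0/2 same-type neighbors, below 1/2.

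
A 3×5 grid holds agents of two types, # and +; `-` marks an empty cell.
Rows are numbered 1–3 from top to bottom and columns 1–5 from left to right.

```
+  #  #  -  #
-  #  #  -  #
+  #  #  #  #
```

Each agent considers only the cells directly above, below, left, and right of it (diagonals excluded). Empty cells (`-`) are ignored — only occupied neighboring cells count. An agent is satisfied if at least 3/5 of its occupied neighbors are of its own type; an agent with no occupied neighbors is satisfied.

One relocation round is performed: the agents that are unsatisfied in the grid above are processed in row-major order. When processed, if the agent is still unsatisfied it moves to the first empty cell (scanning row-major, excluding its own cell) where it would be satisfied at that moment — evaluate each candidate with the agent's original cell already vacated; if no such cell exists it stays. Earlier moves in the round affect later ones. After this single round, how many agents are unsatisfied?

Initially unsatisfied (in order): (1,1), (3,1).
  (1,1): no empty cell satisfies it; stays.
  (3,1): no empty cell satisfies it; stays.
Resulting grid:
+ # # - #
- # # - #
+ # # # #
Unsatisfied now: (1,1), (3,1).

2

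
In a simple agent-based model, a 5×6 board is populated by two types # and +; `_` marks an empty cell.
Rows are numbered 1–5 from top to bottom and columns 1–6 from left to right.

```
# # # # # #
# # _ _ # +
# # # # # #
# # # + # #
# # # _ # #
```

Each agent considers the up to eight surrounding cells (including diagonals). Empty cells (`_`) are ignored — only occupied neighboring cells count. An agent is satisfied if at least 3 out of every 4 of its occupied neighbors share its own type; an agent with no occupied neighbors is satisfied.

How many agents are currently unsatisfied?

Row 1: (1,1)# 3/3 ✓ · (1,2)# 4/4 ✓ · (1,3)# 3/3 ✓ · (1,4)# 3/3 ✓ · (1,5)# 3/4 ✓ · (1,6)# 2/3 ✗
Row 2: (2,1)# 5/5 ✓ · (2,2)# 7/7 ✓ · (2,5)# 6/7 ✓ · (2,6)+ 0/5 ✗
Row 3: (3,1)# 5/5 ✓ · (3,2)# 7/7 ✓ · (3,3)# 5/6 ✓ · (3,4)# 5/6 ✓ · (3,5)# 5/7 ✗ · (3,6)# 4/5 ✓
Row 4: (4,1)# 5/5 ✓ · (4,2)# 8/8 ✓ · (4,3)# 6/7 ✓ · (4,4)+ 0/7 ✗ · (4,5)# 6/7 ✓ · (4,6)# 5/5 ✓
Row 5: (5,1)# 3/3 ✓ · (5,2)# 5/5 ✓ · (5,3)# 3/4 ✓ · (5,5)# 3/4 ✓ · (5,6)# 3/3 ✓
Unsatisfied: (1,6), (2,6), (3,5), (4,4) — 4 in total.

4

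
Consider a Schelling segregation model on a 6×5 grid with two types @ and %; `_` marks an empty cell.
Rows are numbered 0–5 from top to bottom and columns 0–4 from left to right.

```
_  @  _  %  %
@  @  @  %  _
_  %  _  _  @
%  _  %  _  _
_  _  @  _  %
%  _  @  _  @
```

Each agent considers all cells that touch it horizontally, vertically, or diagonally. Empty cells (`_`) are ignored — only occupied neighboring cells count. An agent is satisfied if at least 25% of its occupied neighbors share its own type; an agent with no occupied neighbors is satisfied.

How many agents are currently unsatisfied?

(0,1)@ 3/3 ✓
(0,3)% 2/3 ✓
(0,4)% 2/2 ✓
(1,0)@ 2/3 ✓
(1,1)@ 3/4 ✓
(1,2)@ 2/5 ✓
(1,3)% 2/4 ✓
(2,1)% 2/5 ✓
(2,4)@ 0/1 ✗
(3,0)% 1/1 ✓
(3,2)% 1/2 ✓
(4,2)@ 1/2 ✓
(4,4)% 0/1 ✗
(5,0)% 0/0 ✓
(5,2)@ 1/1 ✓
(5,4)@ 0/1 ✗
Unsatisfied: (2,4), (4,4), (5,4) — 3 in total.

3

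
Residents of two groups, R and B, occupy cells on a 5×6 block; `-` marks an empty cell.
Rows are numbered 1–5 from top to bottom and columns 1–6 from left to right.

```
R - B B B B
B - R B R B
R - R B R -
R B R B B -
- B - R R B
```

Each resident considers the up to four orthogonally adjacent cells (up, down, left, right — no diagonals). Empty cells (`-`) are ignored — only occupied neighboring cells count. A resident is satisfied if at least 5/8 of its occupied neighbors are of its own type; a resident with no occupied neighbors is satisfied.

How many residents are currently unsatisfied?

18

(1,1)R 0/1 not
(1,3)B 1/2 not
(1,4)B 3/3 satisfied
(1,5)B 2/3 satisfied
(1,6)B 2/2 satisfied
(2,1)B 0/2 not
(2,3)R 1/3 not
(2,4)B 2/4 not
(2,5)R 1/4 not
(2,6)B 1/2 not
(3,1)R 1/2 not
(3,3)R 2/3 satisfied
(3,4)B 2/4 not
(3,5)R 1/3 not
(4,1)R 1/2 not
(4,2)B 1/3 not
(4,3)R 1/3 not
(4,4)B 2/4 not
(4,5)B 1/3 not
(5,2)B 1/1 satisfied
(5,4)R 1/2 not
(5,5)R 1/3 not
(5,6)B 0/1 not
Unsatisfied: (1,1), (1,3), (2,1), (2,3), (2,4), (2,5), (2,6), (3,1), (3,4), (3,5), (4,1), (4,2), (4,3), (4,4), (4,5), (5,4), (5,5), (5,6) — 18 in total.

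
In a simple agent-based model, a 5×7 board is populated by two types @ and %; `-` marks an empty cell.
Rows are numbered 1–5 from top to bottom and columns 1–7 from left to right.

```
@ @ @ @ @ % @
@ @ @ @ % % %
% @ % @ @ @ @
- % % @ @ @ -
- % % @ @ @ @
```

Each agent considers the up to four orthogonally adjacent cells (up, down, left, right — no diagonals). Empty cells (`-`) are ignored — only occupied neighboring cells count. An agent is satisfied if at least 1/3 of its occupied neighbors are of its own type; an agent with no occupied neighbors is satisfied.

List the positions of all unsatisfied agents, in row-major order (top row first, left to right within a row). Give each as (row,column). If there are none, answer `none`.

(1,7), (2,5), (3,1), (3,2), (3,3)

(1,1)@ 2/2 ✓
(1,2)@ 3/3 ✓
(1,3)@ 3/3 ✓
(1,4)@ 3/3 ✓
(1,5)@ 1/3 ✓
(1,6)% 1/3 ✓
(1,7)@ 0/2 ✗
(2,1)@ 2/3 ✓
(2,2)@ 4/4 ✓
(2,3)@ 3/4 ✓
(2,4)@ 3/4 ✓
(2,5)% 1/4 ✗
(2,6)% 3/4 ✓
(2,7)% 1/3 ✓
(3,1)% 0/2 ✗
(3,2)@ 1/4 ✗
(3,3)% 1/4 ✗
(3,4)@ 3/4 ✓
(3,5)@ 3/4 ✓
(3,6)@ 3/4 ✓
(3,7)@ 1/2 ✓
(4,2)% 2/3 ✓
(4,3)% 3/4 ✓
(4,4)@ 3/4 ✓
(4,5)@ 4/4 ✓
(4,6)@ 3/3 ✓
(5,2)% 2/2 ✓
(5,3)% 2/3 ✓
(5,4)@ 2/3 ✓
(5,5)@ 3/3 ✓
(5,6)@ 3/3 ✓
(5,7)@ 1/1 ✓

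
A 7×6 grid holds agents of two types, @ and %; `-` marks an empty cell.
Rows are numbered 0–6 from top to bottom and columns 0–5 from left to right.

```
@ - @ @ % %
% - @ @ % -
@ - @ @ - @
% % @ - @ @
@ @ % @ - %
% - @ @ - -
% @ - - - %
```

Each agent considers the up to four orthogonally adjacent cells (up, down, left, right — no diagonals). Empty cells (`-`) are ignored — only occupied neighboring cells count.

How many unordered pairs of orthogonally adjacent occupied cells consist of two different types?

Scan each occupied cell's neighbors to the right and below so each pair is counted once.
From row 0: 2 unlike of 7 pairs (running 2/7).
From row 1: 2 unlike of 5 pairs (running 4/12).
From row 2: 1 unlike of 4 pairs (running 5/16).
From row 3: 5 unlike of 7 pairs (running 10/23).
From row 4: 4 unlike of 6 pairs (running 14/29).
From row 5: 0 unlike of 2 pairs (running 14/31).
From row 6: 1 unlike of 1 pairs (running 15/32).
Total adjacent occupied pairs: 32; unlike-type pairs: 15.

15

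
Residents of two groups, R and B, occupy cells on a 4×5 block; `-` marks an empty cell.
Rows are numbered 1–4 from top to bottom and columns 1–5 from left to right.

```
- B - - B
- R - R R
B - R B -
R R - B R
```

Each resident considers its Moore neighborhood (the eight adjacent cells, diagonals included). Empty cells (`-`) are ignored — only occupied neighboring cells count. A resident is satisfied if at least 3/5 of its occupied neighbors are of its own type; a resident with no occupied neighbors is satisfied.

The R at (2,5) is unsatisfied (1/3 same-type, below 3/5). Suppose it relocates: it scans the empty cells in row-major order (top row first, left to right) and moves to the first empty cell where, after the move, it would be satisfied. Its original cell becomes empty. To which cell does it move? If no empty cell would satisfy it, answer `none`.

(1,3)

Vacating (2,5). Empty cells in order:
  (1,1): 1/2 same-type → still unsatisfied.
  (1,3): 2/3 same-type → satisfied — stop here.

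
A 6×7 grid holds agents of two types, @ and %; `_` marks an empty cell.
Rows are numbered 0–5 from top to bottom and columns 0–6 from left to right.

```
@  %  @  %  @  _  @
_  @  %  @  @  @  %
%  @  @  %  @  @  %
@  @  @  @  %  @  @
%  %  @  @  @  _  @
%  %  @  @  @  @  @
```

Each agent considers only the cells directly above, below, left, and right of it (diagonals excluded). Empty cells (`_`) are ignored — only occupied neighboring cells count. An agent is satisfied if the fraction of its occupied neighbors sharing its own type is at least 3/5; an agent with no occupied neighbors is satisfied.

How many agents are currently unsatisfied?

19

Row 0: (0,0)@ 0/1 not · (0,1)% 0/3 not · (0,2)@ 0/3 not · (0,3)% 0/3 not · (0,4)@ 1/2 not · (0,6)@ 0/1 not
Row 1: (1,1)@ 1/3 not · (1,2)% 0/4 not · (1,3)@ 1/4 not · (1,4)@ 4/4 satisfied · (1,5)@ 2/3 satisfied · (1,6)% 1/3 not
Row 2: (2,0)% 0/2 not · (2,1)@ 3/4 satisfied · (2,2)@ 2/4 not · (2,3)% 0/4 not · (2,4)@ 2/4 not · (2,5)@ 3/4 satisfied · (2,6)% 1/3 not
Row 3: (3,0)@ 1/3 not · (3,1)@ 3/4 satisfied · (3,2)@ 4/4 satisfied · (3,3)@ 2/4 not · (3,4)% 0/4 not · (3,5)@ 2/3 satisfied · (3,6)@ 2/3 satisfied
Row 4: (4,0)% 2/3 satisfied · (4,1)% 2/4 not · (4,2)@ 3/4 satisfied · (4,3)@ 4/4 satisfied · (4,4)@ 2/3 satisfied · (4,6)@ 2/2 satisfied
Row 5: (5,0)% 2/2 satisfied · (5,1)% 2/3 satisfied · (5,2)@ 2/3 satisfied · (5,3)@ 3/3 satisfied · (5,4)@ 3/3 satisfied · (5,5)@ 2/2 satisfied · (5,6)@ 2/2 satisfied
Unsatisfied: (0,0), (0,1), (0,2), (0,3), (0,4), (0,6), (1,1), (1,2), (1,3), (1,6), (2,0), (2,2), (2,3), (2,4), (2,6), (3,0), (3,3), (3,4), (4,1) — 19 in total.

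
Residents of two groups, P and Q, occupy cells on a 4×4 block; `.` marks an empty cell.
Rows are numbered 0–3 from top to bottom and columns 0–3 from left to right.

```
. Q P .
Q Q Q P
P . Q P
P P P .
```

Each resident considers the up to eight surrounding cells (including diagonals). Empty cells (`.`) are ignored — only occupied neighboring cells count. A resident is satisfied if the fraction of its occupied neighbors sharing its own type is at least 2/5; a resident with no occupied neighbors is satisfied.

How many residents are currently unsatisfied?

2

(0,1)Q 3/4 satisfied
(0,2)P 1/4 not
(1,0)Q 2/3 satisfied
(1,1)Q 4/6 satisfied
(1,2)Q 3/6 satisfied
(1,3)P 2/4 satisfied
(2,0)P 2/4 satisfied
(2,2)Q 2/6 not
(2,3)P 2/4 satisfied
(3,0)P 2/2 satisfied
(3,1)P 3/4 satisfied
(3,2)P 2/3 satisfied
Unsatisfied: (0,2), (2,2) — 2 in total.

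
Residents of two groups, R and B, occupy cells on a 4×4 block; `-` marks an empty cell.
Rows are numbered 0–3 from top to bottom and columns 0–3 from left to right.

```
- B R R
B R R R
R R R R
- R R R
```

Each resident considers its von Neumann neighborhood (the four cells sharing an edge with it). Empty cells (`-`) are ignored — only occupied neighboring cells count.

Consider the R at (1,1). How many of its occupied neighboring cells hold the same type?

Occupied neighbors of (1,1): (0,1)=B, (2,1)=R, (1,0)=B, (1,2)=R.
Same type (R): 2 of 4.

2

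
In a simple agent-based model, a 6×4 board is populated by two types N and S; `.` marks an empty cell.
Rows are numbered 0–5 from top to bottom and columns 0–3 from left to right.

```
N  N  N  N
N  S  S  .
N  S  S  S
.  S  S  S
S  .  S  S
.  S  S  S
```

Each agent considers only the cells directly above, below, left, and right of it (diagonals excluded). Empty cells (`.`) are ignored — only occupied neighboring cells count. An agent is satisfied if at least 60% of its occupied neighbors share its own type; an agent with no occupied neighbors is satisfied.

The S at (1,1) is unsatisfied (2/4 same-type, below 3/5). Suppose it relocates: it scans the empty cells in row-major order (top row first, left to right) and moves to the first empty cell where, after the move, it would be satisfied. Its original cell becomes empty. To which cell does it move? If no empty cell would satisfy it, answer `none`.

Vacating (1,1). Empty cells in order:
  (1,3): 2/3 same-type → satisfied — stop here.

(1,3)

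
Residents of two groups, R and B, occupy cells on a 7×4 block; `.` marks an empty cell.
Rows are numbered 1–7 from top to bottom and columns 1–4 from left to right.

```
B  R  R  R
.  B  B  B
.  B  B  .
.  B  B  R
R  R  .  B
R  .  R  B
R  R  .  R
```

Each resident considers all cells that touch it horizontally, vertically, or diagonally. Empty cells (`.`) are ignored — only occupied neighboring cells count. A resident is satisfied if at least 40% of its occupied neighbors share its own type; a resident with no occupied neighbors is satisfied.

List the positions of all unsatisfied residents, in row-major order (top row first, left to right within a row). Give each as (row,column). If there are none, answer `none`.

Row 1: (1,1)B 1/2 ✓ · (1,2)R 1/4 ✗ · (1,3)R 2/5 ✓ · (1,4)R 1/3 ✗
Row 2: (2,2)B 4/6 ✓ · (2,3)B 4/7 ✓ · (2,4)B 2/4 ✓
Row 3: (3,2)B 5/5 ✓ · (3,3)B 6/7 ✓
Row 4: (4,2)B 3/5 ✓ · (4,3)B 4/6 ✓ · (4,4)R 0/3 ✗
Row 5: (5,1)R 2/3 ✓ · (5,2)R 3/5 ✓ · (5,4)B 2/4 ✓
Row 6: (6,1)R 4/4 ✓ · (6,3)R 3/5 ✓ · (6,4)B 1/3 ✗
Row 7: (7,1)R 2/2 ✓ · (7,2)R 3/3 ✓ · (7,4)R 1/2 ✓

(1,2), (1,4), (4,4), (6,4)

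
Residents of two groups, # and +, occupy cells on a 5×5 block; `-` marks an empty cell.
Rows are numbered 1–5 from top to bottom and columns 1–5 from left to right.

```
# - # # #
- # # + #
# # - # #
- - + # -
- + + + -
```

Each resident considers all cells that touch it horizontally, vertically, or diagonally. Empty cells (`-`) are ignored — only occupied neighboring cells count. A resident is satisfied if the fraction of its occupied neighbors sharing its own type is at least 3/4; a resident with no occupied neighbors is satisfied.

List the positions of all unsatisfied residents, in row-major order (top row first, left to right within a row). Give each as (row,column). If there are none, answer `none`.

(1,1)# 1/1 ok
(1,3)# 3/4 ok
(1,4)# 4/5 ok
(1,5)# 2/3 unhappy
(2,2)# 5/5 ok
(2,3)# 5/6 ok
(2,4)+ 0/7 unhappy
(2,5)# 4/5 ok
(3,1)# 2/2 ok
(3,2)# 3/4 ok
(3,4)# 4/6 unhappy
(3,5)# 3/4 ok
(4,3)+ 3/6 unhappy
(4,4)# 2/5 unhappy
(5,2)+ 2/2 ok
(5,3)+ 3/4 ok
(5,4)+ 2/3 unhappy

(1,5), (2,4), (3,4), (4,3), (4,4), (5,4)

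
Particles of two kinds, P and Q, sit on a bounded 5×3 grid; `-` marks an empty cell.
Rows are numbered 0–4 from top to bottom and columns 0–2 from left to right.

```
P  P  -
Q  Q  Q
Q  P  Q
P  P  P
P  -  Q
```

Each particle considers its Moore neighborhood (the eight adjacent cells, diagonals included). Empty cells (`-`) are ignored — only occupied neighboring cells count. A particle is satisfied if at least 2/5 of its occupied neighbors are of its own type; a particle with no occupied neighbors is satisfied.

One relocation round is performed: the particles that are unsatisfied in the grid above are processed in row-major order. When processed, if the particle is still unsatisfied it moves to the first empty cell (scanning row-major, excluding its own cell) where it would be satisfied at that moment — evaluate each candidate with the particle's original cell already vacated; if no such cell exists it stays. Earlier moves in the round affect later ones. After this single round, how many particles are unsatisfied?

2

Initially unsatisfied (in order): (0,0), (0,1), (2,1), (4,2).
  (0,0) → (4,1).
  (0,1): no empty cell satisfies it; stays.
  (2,1): no empty cell satisfies it; stays.
  (4,2) → (0,0).
Resulting grid:
Q P -
Q Q Q
Q P Q
P P P
P P -
Unsatisfied now: (0,1), (2,1).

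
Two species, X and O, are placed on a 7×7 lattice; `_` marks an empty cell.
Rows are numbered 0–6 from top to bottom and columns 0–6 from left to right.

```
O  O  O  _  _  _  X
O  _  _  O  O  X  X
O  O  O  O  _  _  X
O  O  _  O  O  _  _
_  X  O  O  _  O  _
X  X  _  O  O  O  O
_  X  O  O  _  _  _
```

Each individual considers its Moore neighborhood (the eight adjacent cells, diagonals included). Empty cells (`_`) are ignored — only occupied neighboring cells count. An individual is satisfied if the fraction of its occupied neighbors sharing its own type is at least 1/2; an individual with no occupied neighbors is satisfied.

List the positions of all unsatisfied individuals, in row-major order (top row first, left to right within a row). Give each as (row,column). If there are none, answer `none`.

(0,0)O 2/2 satisfied
(0,1)O 3/3 satisfied
(0,2)O 2/2 satisfied
(0,6)X 2/2 satisfied
(1,0)O 4/4 satisfied
(1,3)O 4/4 satisfied
(1,4)O 2/3 satisfied
(1,5)X 3/4 satisfied
(1,6)X 3/3 satisfied
(2,0)O 4/4 satisfied
(2,1)O 5/5 satisfied
(2,2)O 5/5 satisfied
(2,3)O 5/5 satisfied
(2,6)X 2/2 satisfied
(3,0)O 3/4 satisfied
(3,1)O 5/6 satisfied
(3,3)O 5/5 satisfied
(3,4)O 4/4 satisfied
(4,1)X 2/5 not
(4,2)O 4/6 satisfied
(4,3)O 5/5 satisfied
(4,5)O 4/4 satisfied
(5,0)X 3/3 satisfied
(5,1)X 3/5 satisfied
(5,3)O 5/5 satisfied
(5,4)O 5/5 satisfied
(5,5)O 3/3 satisfied
(5,6)O 2/2 satisfied
(6,1)X 2/3 satisfied
(6,2)O 2/4 satisfied
(6,3)O 3/3 satisfied

(4,1)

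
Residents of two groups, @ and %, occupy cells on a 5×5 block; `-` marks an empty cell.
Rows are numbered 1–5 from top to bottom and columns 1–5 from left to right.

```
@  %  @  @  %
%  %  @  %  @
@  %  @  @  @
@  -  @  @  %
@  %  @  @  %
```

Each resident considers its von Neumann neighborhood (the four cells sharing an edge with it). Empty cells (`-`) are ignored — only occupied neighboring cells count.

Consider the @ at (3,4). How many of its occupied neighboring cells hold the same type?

3

Occupied neighbors of (3,4): (2,4)=%, (4,4)=@, (3,3)=@, (3,5)=@.
Same type (@): 3 of 4.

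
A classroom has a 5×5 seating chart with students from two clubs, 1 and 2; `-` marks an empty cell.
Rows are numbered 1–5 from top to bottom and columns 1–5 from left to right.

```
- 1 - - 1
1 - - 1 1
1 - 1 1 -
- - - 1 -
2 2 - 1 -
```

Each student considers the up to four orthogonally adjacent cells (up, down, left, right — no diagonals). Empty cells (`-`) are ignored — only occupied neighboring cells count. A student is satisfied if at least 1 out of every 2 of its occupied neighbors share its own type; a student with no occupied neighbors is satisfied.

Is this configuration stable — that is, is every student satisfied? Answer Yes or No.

Row 1: (1,2)1 0/0 ✓ · (1,5)1 1/1 ✓
Row 2: (2,1)1 1/1 ✓ · (2,4)1 2/2 ✓ · (2,5)1 2/2 ✓
Row 3: (3,1)1 1/1 ✓ · (3,3)1 1/1 ✓ · (3,4)1 3/3 ✓
Row 4: (4,4)1 2/2 ✓
Row 5: (5,1)2 1/1 ✓ · (5,2)2 1/1 ✓ · (5,4)1 1/1 ✓
All meet the threshold, so the configuration is stable.

Yes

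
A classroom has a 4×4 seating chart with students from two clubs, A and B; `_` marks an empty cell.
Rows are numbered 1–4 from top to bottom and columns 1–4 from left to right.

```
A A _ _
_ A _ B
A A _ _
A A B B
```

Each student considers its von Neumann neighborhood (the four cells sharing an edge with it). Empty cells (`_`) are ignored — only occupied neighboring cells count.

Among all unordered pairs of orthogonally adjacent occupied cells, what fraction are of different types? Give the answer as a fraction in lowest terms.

Scan each occupied cell's neighbors to the right and below so each pair is counted once.
Row 1: A(1,1)–A(1,2)= A(1,2)–A(2,2)=  → 0/2 unlike.
Row 2: A(2,2)–A(3,2)=  → 0/1 unlike.
Row 3: A(3,1)–A(3,2)= A(3,1)–A(4,1)= A(3,2)–A(4,2)=  → 0/3 unlike.
Row 4: A(4,1)–A(4,2)= A(4,2)–B(4,3)≠ B(4,3)–B(4,4)=  → 1/3 unlike.
Total adjacent occupied pairs: 9; unlike-type pairs: 1.
1/9 is already in lowest terms.

1/9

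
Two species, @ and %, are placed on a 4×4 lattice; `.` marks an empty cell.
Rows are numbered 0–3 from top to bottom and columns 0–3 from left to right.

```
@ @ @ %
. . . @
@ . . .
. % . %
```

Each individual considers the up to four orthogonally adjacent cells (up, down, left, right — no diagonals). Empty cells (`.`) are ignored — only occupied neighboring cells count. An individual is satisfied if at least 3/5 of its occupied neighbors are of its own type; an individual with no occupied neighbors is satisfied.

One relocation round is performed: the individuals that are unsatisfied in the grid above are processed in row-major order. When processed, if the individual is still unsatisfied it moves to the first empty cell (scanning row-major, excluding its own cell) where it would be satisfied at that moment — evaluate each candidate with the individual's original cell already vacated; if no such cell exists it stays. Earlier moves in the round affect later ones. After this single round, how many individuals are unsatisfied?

0

Initially unsatisfied (in order): (0,2), (0,3), (1,3).
  (0,2) → (1,0).
  (0,3) → (2,2).
  (1,3): now satisfied by earlier moves; stays.
Resulting grid:
@ @ . .
@ . . @
@ . % .
. % . %
All satisfied now.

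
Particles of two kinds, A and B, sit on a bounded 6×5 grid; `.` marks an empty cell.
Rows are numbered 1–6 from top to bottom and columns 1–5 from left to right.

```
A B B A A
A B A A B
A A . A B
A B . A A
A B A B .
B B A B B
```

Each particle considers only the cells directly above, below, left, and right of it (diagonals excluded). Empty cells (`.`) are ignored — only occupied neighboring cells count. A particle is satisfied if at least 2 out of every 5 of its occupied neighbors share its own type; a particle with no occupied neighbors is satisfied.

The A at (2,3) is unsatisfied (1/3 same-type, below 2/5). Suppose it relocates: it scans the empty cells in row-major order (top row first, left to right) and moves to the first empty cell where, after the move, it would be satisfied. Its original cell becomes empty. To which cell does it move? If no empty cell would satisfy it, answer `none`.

(3,3)

Vacating (2,3). Empty cells in order:
  (3,3): 2/2 same-type → satisfied — stop here.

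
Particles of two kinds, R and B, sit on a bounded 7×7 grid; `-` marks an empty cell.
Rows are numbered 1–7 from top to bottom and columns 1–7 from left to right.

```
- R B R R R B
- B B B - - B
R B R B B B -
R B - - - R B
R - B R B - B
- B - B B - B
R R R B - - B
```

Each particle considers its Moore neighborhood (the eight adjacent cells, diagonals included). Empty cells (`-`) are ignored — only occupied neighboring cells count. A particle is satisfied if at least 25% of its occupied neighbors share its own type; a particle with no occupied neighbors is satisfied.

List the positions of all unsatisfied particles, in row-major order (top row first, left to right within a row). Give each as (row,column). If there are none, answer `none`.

Row 1: (1,2)R 0/3 ✗ · (1,3)B 3/5 ✓ · (1,4)R 1/4 ✓ · (1,5)R 2/3 ✓ · (1,6)R 1/3 ✓ · (1,7)B 1/2 ✓
Row 2: (2,2)B 3/6 ✓ · (2,3)B 5/8 ✓ · (2,4)B 4/7 ✓ · (2,7)B 2/3 ✓
Row 3: (3,1)R 1/4 ✓ · (3,2)B 3/6 ✓ · (3,3)R 0/6 ✗ · (3,4)B 3/4 ✓ · (3,5)B 3/4 ✓ · (3,6)B 3/4 ✓
Row 4: (4,1)R 2/4 ✓ · (4,2)B 2/6 ✓ · (4,6)R 0/5 ✗ · (4,7)B 2/3 ✓
Row 5: (5,1)R 1/3 ✓ · (5,3)B 3/4 ✓ · (5,4)R 0/4 ✗ · (5,5)B 2/4 ✓ · (5,7)B 2/3 ✓
Row 6: (6,2)B 1/5 ✗ · (6,4)B 4/6 ✓ · (6,5)B 3/4 ✓ · (6,7)B 2/2 ✓
Row 7: (7,1)R 1/2 ✓ · (7,2)R 2/3 ✓ · (7,3)R 1/4 ✓ · (7,4)B 2/3 ✓ · (7,7)B 1/1 ✓

(1,2), (3,3), (4,6), (5,4), (6,2)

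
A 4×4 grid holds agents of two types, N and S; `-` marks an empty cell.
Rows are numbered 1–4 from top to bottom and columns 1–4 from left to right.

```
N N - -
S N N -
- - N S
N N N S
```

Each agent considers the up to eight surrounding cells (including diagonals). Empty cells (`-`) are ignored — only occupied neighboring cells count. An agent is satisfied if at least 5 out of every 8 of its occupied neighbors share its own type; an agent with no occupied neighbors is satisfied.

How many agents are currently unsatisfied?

Row 1: (1,1)N 2/3 ✓ · (1,2)N 3/4 ✓
Row 2: (2,1)S 0/3 ✗ · (2,2)N 4/5 ✓ · (2,3)N 3/4 ✓
Row 3: (3,3)N 4/6 ✓ · (3,4)S 1/4 ✗
Row 4: (4,1)N 1/1 ✓ · (4,2)N 3/3 ✓ · (4,3)N 2/4 ✗ · (4,4)S 1/3 ✗
Unsatisfied: (2,1), (3,4), (4,3), (4,4) — 4 in total.

4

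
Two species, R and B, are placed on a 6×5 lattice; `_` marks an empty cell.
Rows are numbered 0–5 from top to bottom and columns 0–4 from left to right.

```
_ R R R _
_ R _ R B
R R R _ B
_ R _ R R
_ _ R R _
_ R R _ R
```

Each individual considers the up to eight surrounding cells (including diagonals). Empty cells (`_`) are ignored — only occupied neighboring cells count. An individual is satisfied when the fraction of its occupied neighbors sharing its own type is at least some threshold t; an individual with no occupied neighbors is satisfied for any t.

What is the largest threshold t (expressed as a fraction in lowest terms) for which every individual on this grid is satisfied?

(0,1)R 2/2
(0,2)R 4/4
(0,3)R 2/3
(1,1)R 5/5
(1,3)R 3/5
(1,4)B 1/3
(2,0)R 3/3
(2,1)R 4/4
(2,2)R 5/5
(2,4)B 1/4
(3,1)R 4/4
(3,3)R 4/5
(3,4)R 2/3
(4,2)R 5/5
(4,3)R 5/5
(5,1)R 2/2
(5,2)R 3/3
(5,4)R 1/1
The smallest same-type fraction is 1/4 at (2,4), which reduces to 1/4. Any threshold above that leaves this individual unsatisfied.

1/4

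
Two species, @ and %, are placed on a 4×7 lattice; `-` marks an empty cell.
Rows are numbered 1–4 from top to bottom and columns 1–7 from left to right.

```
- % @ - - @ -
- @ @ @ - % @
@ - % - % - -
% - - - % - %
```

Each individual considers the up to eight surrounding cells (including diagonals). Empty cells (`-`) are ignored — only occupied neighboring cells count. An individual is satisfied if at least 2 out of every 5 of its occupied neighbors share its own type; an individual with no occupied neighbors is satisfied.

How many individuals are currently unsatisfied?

4

(1,2)% 0/3 unhappy
(1,3)@ 3/4 ok
(1,6)@ 1/2 ok
(2,2)@ 3/5 ok
(2,3)@ 3/5 ok
(2,4)@ 2/4 ok
(2,6)% 1/3 unhappy
(2,7)@ 1/2 ok
(3,1)@ 1/2 ok
(3,3)% 0/3 unhappy
(3,5)% 2/3 ok
(4,1)% 0/1 unhappy
(4,5)% 1/1 ok
(4,7)% 0/0 ok
Unsatisfied: (1,2), (2,6), (3,3), (4,1) — 4 in total.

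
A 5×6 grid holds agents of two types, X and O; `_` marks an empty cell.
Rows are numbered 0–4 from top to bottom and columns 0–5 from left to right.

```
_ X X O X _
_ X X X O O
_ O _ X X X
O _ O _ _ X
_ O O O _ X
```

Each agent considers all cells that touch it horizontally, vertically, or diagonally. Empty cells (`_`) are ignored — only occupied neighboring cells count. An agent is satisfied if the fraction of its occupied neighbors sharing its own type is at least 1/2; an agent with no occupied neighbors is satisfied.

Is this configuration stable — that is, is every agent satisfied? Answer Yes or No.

(0,1)X 3/3 satisfied
(0,2)X 4/5 satisfied
(0,3)O 1/5 not
(0,4)X 1/4 not
(1,1)X 3/4 satisfied
(1,2)X 5/7 satisfied
(1,3)X 5/7 satisfied
(1,4)O 2/7 not
(1,5)O 1/4 not
(2,1)O 2/4 satisfied
(2,3)X 3/5 satisfied
(2,4)X 4/6 satisfied
(2,5)X 2/4 satisfied
(3,0)O 2/2 satisfied
(3,2)O 4/5 satisfied
(3,5)X 3/3 satisfied
(4,1)O 3/3 satisfied
(4,2)O 3/3 satisfied
(4,3)O 2/2 satisfied
(4,5)X 1/1 satisfied
For instance (0,3) has only 1/5 same-type neighbors, below 1/2.

No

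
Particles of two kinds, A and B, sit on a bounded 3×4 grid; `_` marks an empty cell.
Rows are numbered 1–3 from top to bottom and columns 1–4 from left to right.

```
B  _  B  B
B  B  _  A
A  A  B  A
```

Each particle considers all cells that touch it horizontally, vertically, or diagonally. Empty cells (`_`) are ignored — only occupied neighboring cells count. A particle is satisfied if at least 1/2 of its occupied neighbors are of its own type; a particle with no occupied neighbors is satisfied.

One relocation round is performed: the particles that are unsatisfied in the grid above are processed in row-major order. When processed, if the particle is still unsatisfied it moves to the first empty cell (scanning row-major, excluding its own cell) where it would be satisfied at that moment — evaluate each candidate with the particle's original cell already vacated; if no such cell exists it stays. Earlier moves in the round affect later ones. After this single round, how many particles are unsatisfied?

Initially unsatisfied (in order): (2,4), (3,1), (3,2), (3,3).
  (2,4): no empty cell satisfies it; stays.
  (3,1): no empty cell satisfies it; stays.
  (3,2): no empty cell satisfies it; stays.
  (3,3) → (1,2).
Resulting grid:
B B B B
B B _ A
A A _ A
Unsatisfied now: (2,4), (3,1), (3,2).

3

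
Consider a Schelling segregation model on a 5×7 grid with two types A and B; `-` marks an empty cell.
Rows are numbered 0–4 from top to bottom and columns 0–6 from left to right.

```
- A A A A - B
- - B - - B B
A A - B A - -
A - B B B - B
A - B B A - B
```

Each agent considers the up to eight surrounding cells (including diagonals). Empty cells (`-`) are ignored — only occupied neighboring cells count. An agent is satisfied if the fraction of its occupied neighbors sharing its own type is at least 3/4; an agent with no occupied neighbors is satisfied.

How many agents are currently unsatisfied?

11

Row 0: (0,1)A 1/2 unhappy · (0,2)A 2/3 unhappy · (0,3)A 2/3 unhappy · (0,4)A 1/2 unhappy · (0,6)B 2/2 ok
Row 1: (1,2)B 1/5 unhappy · (1,5)B 2/4 unhappy · (1,6)B 2/2 ok
Row 2: (2,0)A 2/2 ok · (2,1)A 2/4 unhappy · (2,3)B 4/5 ok · (2,4)A 0/4 unhappy
Row 3: (3,0)A 3/3 ok · (3,2)B 4/5 ok · (3,3)B 5/7 unhappy · (3,4)B 3/5 unhappy · (3,6)B 1/1 ok
Row 4: (4,0)A 1/1 ok · (4,2)B 3/3 ok · (4,3)B 4/5 ok · (4,4)A 0/3 unhappy · (4,6)B 1/1 ok
Unsatisfied: (0,1), (0,2), (0,3), (0,4), (1,2), (1,5), (2,1), (2,4), (3,3), (3,4), (4,4) — 11 in total.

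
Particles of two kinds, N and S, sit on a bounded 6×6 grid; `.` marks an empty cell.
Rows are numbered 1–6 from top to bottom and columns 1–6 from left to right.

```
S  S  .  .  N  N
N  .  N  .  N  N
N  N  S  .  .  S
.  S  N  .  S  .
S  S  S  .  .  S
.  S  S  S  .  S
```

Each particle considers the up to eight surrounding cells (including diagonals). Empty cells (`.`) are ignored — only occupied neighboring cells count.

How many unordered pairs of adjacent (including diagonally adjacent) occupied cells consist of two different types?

Scan each occupied cell's neighbors to the right and below (and the two forward diagonals) so each pair is counted once.
Row 1: S(1,1)–S(1,2)= S(1,1)–N(2,1)≠ S(1,2)–N(2,3)≠ S(1,2)–N(2,1)≠ N(1,5)–N(1,6)= N(1,5)–N(2,5)= N(1,5)–N(2,6)= N(1,6)–N(2,6)= N(1,6)–N(2,5)=  → 3/9 unlike.
Row 2: N(2,1)–N(3,1)= N(2,1)–N(3,2)= N(2,3)–S(3,3)≠ N(2,3)–N(3,2)= N(2,5)–N(2,6)= N(2,5)–S(3,6)≠ N(2,6)–S(3,6)≠  → 3/7 unlike.
Row 3: N(3,1)–N(3,2)= N(3,1)–S(4,2)≠ N(3,2)–S(3,3)≠ N(3,2)–S(4,2)≠ N(3,2)–N(4,3)= S(3,3)–N(4,3)≠ S(3,3)–S(4,2)= S(3,6)–S(4,5)=  → 4/8 unlike.
Row 4: S(4,2)–N(4,3)≠ S(4,2)–S(5,2)= S(4,2)–S(5,3)= S(4,2)–S(5,1)= N(4,3)–S(5,3)≠ N(4,3)–S(5,2)≠ S(4,5)–S(5,6)=  → 3/7 unlike.
Row 5: S(5,1)–S(5,2)= S(5,1)–S(6,2)= S(5,2)–S(5,3)= S(5,2)–S(6,2)= S(5,2)–S(6,3)= S(5,3)–S(6,3)= S(5,3)–S(6,4)= S(5,3)–S(6,2)= S(5,6)–S(6,6)=  → 0/9 unlike.
Row 6: S(6,2)–S(6,3)= S(6,3)–S(6,4)=  → 0/2 unlike.
Total adjacent occupied pairs: 42; unlike-type pairs: 13.

13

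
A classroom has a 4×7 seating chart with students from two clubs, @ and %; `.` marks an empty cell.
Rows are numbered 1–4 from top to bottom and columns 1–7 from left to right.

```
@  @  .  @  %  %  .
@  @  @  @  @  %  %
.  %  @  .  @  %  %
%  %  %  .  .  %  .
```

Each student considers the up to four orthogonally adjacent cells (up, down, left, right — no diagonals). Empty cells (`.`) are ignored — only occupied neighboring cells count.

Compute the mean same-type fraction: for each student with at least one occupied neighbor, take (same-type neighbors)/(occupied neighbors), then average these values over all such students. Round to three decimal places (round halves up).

0.774

(1,1)@ 2/2
(1,2)@ 2/2
(1,4)@ 1/2
(1,5)% 1/3
(1,6)% 2/2
(2,1)@ 2/2
(2,2)@ 3/4
(2,3)@ 3/3
(2,4)@ 3/3
(2,5)@ 2/4
(2,6)% 3/4
(2,7)% 2/2
(3,2)% 1/3
(3,3)@ 1/3
(3,5)@ 1/2
(3,6)% 3/4
(3,7)% 2/2
(4,1)% 1/1
(4,2)% 3/3
(4,3)% 1/2
(4,6)% 1/1
Sum over 21 students: 2/2 + 2/2 + 1/2 + 1/3 + 2/2 + 2/2 + 3/4 + 3/3 + 3/3 + 2/4 + 3/4 + 2/2 + 1/3 + 1/3 + 1/2 + 3/4 + 2/2 + 1/1 + 3/3 + 1/2 + 1/1 = 65/4; mean = 65/4 ÷ 21 = 65/84 = 0.773809… → 0.774.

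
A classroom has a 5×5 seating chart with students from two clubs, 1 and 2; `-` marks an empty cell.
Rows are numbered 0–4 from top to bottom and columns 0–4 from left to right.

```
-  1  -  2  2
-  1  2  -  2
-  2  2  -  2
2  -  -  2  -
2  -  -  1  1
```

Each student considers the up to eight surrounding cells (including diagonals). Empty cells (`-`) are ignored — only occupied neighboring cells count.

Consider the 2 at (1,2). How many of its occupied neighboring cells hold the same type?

Occupied neighbors of (1,2): (0,1)=1, (0,3)=2, (1,1)=1, (2,1)=2, (2,2)=2.
Same type (2): 3 of 5.

3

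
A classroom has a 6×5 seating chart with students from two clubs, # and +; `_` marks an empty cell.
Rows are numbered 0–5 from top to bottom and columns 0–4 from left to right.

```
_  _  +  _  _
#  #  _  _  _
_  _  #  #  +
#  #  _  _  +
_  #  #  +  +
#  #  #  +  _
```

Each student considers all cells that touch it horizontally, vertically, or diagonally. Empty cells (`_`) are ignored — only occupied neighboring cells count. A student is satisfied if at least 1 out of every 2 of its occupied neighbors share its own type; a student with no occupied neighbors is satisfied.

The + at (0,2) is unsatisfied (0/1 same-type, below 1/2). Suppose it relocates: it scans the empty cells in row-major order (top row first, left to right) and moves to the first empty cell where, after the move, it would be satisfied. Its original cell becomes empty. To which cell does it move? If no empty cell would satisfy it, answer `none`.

(0,3)

Vacating (0,2). Empty cells in order:
  (0,0): 0/2 same-type → still unsatisfied.
  (0,1): 0/2 same-type → still unsatisfied.
  (0,3): 0/0 same-type → satisfied — stop here.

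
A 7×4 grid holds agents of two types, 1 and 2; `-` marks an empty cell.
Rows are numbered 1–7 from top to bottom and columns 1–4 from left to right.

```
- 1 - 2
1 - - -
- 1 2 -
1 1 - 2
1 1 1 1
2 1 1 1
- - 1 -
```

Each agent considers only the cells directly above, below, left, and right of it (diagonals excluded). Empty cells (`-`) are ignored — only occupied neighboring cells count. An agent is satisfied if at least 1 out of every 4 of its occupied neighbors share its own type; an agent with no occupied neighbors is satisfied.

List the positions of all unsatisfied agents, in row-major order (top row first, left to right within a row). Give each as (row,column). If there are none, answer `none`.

Row 1: (1,2)1 0/0 ✓ · (1,4)2 0/0 ✓
Row 2: (2,1)1 0/0 ✓
Row 3: (3,2)1 1/2 ✓ · (3,3)2 0/1 ✗
Row 4: (4,1)1 2/2 ✓ · (4,2)1 3/3 ✓ · (4,4)2 0/1 ✗
Row 5: (5,1)1 2/3 ✓ · (5,2)1 4/4 ✓ · (5,3)1 3/3 ✓ · (5,4)1 2/3 ✓
Row 6: (6,1)2 0/2 ✗ · (6,2)1 2/3 ✓ · (6,3)1 4/4 ✓ · (6,4)1 2/2 ✓
Row 7: (7,3)1 1/1 ✓

(3,3), (4,4), (6,1)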